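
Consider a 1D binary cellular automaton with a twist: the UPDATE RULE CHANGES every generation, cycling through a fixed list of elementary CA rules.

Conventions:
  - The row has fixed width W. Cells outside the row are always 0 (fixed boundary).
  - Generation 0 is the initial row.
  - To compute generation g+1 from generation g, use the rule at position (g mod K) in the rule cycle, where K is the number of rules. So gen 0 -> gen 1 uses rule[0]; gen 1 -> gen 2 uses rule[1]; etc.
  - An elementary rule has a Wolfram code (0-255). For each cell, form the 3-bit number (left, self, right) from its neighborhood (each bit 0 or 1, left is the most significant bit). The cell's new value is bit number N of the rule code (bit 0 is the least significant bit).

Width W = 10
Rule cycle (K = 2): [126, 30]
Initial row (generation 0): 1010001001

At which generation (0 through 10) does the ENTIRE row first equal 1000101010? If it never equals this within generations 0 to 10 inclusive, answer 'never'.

Answer: never

Derivation:
Gen 0: 1010001001
Gen 1 (rule 126): 1111011111
Gen 2 (rule 30): 1000010000
Gen 3 (rule 126): 1100111000
Gen 4 (rule 30): 1011100100
Gen 5 (rule 126): 1110111110
Gen 6 (rule 30): 1000100001
Gen 7 (rule 126): 1101110011
Gen 8 (rule 30): 1001001110
Gen 9 (rule 126): 1111111011
Gen 10 (rule 30): 1000000010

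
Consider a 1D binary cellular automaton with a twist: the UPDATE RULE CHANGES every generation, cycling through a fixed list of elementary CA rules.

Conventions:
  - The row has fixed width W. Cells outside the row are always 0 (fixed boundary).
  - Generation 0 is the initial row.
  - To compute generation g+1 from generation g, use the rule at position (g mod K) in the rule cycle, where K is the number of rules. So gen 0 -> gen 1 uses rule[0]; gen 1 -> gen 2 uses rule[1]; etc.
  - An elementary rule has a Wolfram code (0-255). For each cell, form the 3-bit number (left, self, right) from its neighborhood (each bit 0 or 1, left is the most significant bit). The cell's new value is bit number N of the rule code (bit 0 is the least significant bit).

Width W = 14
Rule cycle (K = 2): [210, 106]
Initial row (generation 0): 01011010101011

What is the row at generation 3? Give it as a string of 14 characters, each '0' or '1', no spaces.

Gen 0: 01011010101011
Gen 1 (rule 210): 10001000000001
Gen 2 (rule 106): 00010000000010
Gen 3 (rule 210): 00101000000101

Answer: 00101000000101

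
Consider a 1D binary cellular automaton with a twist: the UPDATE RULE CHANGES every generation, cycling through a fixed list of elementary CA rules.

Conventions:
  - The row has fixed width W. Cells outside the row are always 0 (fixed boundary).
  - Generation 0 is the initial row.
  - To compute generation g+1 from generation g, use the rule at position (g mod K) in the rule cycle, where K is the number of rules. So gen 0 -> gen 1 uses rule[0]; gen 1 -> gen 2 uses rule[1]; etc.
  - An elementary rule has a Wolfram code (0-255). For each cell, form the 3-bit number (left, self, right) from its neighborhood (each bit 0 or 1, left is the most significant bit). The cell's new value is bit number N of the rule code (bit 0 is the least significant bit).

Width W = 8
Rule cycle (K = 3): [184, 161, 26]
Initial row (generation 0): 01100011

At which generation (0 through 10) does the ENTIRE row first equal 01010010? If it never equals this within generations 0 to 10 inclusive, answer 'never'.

Gen 0: 01100011
Gen 1 (rule 184): 01010010
Gen 2 (rule 161): 00100000
Gen 3 (rule 26): 01010000
Gen 4 (rule 184): 00101000
Gen 5 (rule 161): 10010011
Gen 6 (rule 26): 01101110
Gen 7 (rule 184): 01011101
Gen 8 (rule 161): 00101010
Gen 9 (rule 26): 01000001
Gen 10 (rule 184): 00100000

Answer: 1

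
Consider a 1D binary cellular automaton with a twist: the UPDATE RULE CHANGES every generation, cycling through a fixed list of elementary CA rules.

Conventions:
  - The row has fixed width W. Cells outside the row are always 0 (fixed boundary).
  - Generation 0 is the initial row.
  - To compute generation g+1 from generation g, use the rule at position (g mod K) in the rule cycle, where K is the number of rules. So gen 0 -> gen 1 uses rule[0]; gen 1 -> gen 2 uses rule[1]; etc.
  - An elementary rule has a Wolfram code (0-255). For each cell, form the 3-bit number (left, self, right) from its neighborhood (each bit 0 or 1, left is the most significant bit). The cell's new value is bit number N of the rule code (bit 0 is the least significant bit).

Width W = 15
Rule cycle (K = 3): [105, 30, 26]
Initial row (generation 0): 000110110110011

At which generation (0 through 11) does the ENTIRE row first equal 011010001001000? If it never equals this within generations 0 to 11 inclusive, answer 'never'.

Answer: 7

Derivation:
Gen 0: 000110110110011
Gen 1 (rule 105): 110111111110011
Gen 2 (rule 30): 100100000001110
Gen 3 (rule 26): 011010000011001
Gen 4 (rule 105): 011100111011000
Gen 5 (rule 30): 110011100010100
Gen 6 (rule 26): 101110010100010
Gen 7 (rule 105): 011010001001000
Gen 8 (rule 30): 110011011111100
Gen 9 (rule 26): 101110010000010
Gen 10 (rule 105): 011010000111000
Gen 11 (rule 30): 110011001100100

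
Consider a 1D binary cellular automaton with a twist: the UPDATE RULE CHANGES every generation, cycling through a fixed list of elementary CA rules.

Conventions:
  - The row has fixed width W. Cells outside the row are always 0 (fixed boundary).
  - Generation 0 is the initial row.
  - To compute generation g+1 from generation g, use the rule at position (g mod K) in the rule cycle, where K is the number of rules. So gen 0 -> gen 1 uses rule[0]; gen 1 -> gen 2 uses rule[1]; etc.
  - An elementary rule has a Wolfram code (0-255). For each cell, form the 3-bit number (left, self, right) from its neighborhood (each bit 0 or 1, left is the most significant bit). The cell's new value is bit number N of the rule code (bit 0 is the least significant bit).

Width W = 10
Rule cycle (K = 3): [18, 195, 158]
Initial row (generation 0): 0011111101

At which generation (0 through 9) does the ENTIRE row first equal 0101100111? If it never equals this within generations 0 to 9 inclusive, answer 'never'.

Gen 0: 0011111101
Gen 1 (rule 18): 0100000000
Gen 2 (rule 195): 1001111111
Gen 3 (rule 158): 1111111110
Gen 4 (rule 18): 0000000001
Gen 5 (rule 195): 1111111110
Gen 6 (rule 158): 1111111101
Gen 7 (rule 18): 0000000000
Gen 8 (rule 195): 1111111111
Gen 9 (rule 158): 1111111110

Answer: never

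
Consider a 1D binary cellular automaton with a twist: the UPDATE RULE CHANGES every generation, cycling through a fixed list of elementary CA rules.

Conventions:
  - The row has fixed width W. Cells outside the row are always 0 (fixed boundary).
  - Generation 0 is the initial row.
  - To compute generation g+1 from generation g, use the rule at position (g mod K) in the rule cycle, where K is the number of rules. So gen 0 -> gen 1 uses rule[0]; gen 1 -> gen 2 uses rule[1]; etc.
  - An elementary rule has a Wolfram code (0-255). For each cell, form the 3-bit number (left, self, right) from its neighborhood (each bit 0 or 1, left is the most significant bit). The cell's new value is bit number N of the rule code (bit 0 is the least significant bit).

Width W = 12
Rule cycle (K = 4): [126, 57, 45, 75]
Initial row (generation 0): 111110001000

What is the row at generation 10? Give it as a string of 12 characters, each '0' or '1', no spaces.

Gen 0: 111110001000
Gen 1 (rule 126): 100011011100
Gen 2 (rule 57): 011010110011
Gen 3 (rule 45): 010111100010
Gen 4 (rule 75): 100100101100
Gen 5 (rule 126): 111111111110
Gen 6 (rule 57): 100000000001
Gen 7 (rule 45): 101111111101
Gen 8 (rule 75): 001000000100
Gen 9 (rule 126): 011100001110
Gen 10 (rule 57): 010011101001

Answer: 010011101001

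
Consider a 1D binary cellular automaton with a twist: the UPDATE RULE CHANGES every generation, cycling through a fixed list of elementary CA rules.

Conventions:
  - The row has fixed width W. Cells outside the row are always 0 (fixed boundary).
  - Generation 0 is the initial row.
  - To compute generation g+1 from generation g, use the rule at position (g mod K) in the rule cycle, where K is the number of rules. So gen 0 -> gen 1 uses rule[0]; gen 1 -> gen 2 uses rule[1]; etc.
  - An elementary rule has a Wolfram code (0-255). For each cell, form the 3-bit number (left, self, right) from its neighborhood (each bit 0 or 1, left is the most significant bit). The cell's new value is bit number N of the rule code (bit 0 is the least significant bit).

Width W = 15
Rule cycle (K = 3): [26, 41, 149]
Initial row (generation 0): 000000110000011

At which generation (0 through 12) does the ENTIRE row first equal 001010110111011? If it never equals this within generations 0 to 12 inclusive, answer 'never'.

Answer: never

Derivation:
Gen 0: 000000110000011
Gen 1 (rule 26): 000001101000110
Gen 2 (rule 41): 111101010010100
Gen 3 (rule 149): 011001011010111
Gen 4 (rule 26): 110110010000100
Gen 5 (rule 41): 101100000110001
Gen 6 (rule 149): 100011110001101
Gen 7 (rule 26): 010110001011000
Gen 8 (rule 41): 001100100110011
Gen 9 (rule 149): 100010110001000
Gen 10 (rule 26): 010100101010100
Gen 11 (rule 41): 001000010101001
Gen 12 (rule 149): 101111010101101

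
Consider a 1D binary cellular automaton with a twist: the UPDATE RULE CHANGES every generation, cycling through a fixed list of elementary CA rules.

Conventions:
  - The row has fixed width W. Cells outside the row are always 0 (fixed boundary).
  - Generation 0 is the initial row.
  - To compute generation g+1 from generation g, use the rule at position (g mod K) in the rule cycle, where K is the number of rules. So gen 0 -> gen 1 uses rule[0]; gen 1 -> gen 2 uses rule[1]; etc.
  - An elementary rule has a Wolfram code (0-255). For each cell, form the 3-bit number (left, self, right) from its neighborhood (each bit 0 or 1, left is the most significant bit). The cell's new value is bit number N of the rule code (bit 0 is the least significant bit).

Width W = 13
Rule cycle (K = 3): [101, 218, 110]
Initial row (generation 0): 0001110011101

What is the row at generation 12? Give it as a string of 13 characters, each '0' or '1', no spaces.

Answer: 1101101101110

Derivation:
Gen 0: 0001110011101
Gen 1 (rule 101): 1100010000111
Gen 2 (rule 218): 1110101001111
Gen 3 (rule 110): 1011111011001
Gen 4 (rule 101): 1100001101001
Gen 5 (rule 218): 1110011100110
Gen 6 (rule 110): 1010110101110
Gen 7 (rule 101): 1111011110010
Gen 8 (rule 218): 1111011111101
Gen 9 (rule 110): 1001110000111
Gen 10 (rule 101): 1000010110001
Gen 11 (rule 218): 0100100111010
Gen 12 (rule 110): 1101101101110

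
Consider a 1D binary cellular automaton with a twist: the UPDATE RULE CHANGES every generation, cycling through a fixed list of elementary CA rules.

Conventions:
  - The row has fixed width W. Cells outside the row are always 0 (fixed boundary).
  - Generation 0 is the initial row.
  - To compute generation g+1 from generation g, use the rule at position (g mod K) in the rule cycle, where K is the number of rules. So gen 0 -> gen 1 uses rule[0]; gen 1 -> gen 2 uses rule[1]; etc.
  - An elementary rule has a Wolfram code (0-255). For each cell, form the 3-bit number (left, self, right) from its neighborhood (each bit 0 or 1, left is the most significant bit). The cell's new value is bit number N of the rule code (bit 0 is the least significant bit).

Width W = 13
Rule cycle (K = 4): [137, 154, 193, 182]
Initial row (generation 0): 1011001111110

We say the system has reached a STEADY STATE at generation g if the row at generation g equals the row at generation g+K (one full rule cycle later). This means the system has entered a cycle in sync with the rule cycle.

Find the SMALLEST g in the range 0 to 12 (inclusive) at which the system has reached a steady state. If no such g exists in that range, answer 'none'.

Gen 0: 1011001111110
Gen 1 (rule 137): 0010001111100
Gen 2 (rule 154): 0101011111010
Gen 3 (rule 193): 0000001111000
Gen 4 (rule 182): 0000010110100
Gen 5 (rule 137): 1111000100001
Gen 6 (rule 154): 1110101010010
Gen 7 (rule 193): 0110000000000
Gen 8 (rule 182): 1001000000000
Gen 9 (rule 137): 0000011111111
Gen 10 (rule 154): 0000111111110
Gen 11 (rule 193): 1110011111110
Gen 12 (rule 182): 0101101111101
Gen 13 (rule 137): 0001001111000
Gen 14 (rule 154): 0010111110100
Gen 15 (rule 193): 1000011110001
Gen 16 (rule 182): 1100101101011

Answer: none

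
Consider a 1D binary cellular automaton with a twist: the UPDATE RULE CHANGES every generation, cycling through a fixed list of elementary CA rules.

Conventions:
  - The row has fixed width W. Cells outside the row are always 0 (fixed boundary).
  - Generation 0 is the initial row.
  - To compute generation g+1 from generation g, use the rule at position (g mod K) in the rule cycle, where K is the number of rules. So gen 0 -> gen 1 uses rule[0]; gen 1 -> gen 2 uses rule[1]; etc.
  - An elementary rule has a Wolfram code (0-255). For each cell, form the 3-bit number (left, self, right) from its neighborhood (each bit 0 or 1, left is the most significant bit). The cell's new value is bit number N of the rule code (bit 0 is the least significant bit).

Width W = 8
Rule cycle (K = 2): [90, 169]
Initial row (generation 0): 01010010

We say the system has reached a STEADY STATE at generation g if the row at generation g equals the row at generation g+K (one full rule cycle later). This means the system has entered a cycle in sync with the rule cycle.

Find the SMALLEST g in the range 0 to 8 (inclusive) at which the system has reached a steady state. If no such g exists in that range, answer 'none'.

Gen 0: 01010010
Gen 1 (rule 90): 10001101
Gen 2 (rule 169): 00101010
Gen 3 (rule 90): 01000001
Gen 4 (rule 169): 00011100
Gen 5 (rule 90): 00110110
Gen 6 (rule 169): 10101100
Gen 7 (rule 90): 00001110
Gen 8 (rule 169): 11101100
Gen 9 (rule 90): 10101110
Gen 10 (rule 169): 01011100

Answer: none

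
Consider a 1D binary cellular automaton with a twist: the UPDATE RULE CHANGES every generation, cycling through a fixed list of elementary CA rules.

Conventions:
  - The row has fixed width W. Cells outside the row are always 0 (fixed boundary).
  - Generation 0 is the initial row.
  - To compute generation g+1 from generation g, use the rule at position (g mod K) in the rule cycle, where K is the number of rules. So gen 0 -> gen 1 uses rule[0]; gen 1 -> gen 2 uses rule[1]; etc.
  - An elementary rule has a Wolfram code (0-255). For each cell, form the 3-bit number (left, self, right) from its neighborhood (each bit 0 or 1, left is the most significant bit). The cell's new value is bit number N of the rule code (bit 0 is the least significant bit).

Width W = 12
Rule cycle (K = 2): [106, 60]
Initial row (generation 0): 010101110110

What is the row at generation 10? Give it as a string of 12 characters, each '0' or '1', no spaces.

Answer: 111010100111

Derivation:
Gen 0: 010101110110
Gen 1 (rule 106): 101011011110
Gen 2 (rule 60): 111110110001
Gen 3 (rule 106): 100011110010
Gen 4 (rule 60): 110010001011
Gen 5 (rule 106): 110100010111
Gen 6 (rule 60): 101110011100
Gen 7 (rule 106): 011010110100
Gen 8 (rule 60): 010111101110
Gen 9 (rule 106): 101100111010
Gen 10 (rule 60): 111010100111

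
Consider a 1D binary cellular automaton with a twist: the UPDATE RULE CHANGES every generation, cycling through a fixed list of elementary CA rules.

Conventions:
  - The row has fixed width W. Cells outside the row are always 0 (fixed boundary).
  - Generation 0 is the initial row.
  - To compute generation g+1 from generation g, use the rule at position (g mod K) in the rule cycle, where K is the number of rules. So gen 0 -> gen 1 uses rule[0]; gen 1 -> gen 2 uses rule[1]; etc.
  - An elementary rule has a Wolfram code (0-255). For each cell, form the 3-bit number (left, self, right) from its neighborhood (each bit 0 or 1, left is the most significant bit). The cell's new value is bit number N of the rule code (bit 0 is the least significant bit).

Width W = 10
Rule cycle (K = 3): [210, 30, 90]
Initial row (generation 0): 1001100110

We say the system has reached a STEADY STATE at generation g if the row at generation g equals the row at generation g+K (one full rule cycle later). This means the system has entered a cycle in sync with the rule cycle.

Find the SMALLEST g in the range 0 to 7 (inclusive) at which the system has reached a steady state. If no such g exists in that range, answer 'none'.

Answer: none

Derivation:
Gen 0: 1001100110
Gen 1 (rule 210): 0110111011
Gen 2 (rule 30): 1100100010
Gen 3 (rule 90): 1111010101
Gen 4 (rule 210): 0111000000
Gen 5 (rule 30): 1100100000
Gen 6 (rule 90): 1111010000
Gen 7 (rule 210): 0111001000
Gen 8 (rule 30): 1100111100
Gen 9 (rule 90): 1111100110
Gen 10 (rule 210): 0111111011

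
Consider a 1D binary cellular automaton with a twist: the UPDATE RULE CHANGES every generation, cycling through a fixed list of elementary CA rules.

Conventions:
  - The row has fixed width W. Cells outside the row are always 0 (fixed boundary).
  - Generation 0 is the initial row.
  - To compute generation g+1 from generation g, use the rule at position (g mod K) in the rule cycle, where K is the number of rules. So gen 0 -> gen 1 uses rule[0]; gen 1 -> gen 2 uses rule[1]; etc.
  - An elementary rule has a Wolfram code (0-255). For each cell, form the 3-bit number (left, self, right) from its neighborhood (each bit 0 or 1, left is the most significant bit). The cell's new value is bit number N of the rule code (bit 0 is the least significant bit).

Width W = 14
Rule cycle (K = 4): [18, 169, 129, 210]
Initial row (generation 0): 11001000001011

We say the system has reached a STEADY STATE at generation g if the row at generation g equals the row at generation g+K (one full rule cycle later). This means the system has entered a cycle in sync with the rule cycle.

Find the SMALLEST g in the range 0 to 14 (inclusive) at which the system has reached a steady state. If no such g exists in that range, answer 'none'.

Answer: 9

Derivation:
Gen 0: 11001000001011
Gen 1 (rule 18): 00110100010000
Gen 2 (rule 169): 10101001000111
Gen 3 (rule 129): 00000000010010
Gen 4 (rule 210): 00000000101101
Gen 5 (rule 18): 00000001000000
Gen 6 (rule 169): 11111100011111
Gen 7 (rule 129): 01111001001110
Gen 8 (rule 210): 10111110110111
Gen 9 (rule 18): 00000000000000
Gen 10 (rule 169): 11111111111111
Gen 11 (rule 129): 01111111111110
Gen 12 (rule 210): 10111111111111
Gen 13 (rule 18): 00000000000000
Gen 14 (rule 169): 11111111111111
Gen 15 (rule 129): 01111111111110
Gen 16 (rule 210): 10111111111111
Gen 17 (rule 18): 00000000000000
Gen 18 (rule 169): 11111111111111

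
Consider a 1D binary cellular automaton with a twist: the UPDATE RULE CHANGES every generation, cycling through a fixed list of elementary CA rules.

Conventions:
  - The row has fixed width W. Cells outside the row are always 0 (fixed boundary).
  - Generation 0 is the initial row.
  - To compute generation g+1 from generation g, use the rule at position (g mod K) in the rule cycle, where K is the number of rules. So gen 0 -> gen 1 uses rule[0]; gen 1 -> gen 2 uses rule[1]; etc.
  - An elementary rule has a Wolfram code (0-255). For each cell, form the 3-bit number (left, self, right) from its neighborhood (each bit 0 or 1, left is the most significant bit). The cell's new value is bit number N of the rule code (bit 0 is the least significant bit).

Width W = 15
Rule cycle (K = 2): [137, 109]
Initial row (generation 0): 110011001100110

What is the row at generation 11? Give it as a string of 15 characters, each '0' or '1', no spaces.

Gen 0: 110011001100110
Gen 1 (rule 137): 100010001000100
Gen 2 (rule 109): 101010101010101
Gen 3 (rule 137): 000000000000000
Gen 4 (rule 109): 111111111111111
Gen 5 (rule 137): 111111111111110
Gen 6 (rule 109): 100000000000010
Gen 7 (rule 137): 001111111111000
Gen 8 (rule 109): 101000000001011
Gen 9 (rule 137): 000011111100010
Gen 10 (rule 109): 111010000101010
Gen 11 (rule 137): 110000110000000

Answer: 110000110000000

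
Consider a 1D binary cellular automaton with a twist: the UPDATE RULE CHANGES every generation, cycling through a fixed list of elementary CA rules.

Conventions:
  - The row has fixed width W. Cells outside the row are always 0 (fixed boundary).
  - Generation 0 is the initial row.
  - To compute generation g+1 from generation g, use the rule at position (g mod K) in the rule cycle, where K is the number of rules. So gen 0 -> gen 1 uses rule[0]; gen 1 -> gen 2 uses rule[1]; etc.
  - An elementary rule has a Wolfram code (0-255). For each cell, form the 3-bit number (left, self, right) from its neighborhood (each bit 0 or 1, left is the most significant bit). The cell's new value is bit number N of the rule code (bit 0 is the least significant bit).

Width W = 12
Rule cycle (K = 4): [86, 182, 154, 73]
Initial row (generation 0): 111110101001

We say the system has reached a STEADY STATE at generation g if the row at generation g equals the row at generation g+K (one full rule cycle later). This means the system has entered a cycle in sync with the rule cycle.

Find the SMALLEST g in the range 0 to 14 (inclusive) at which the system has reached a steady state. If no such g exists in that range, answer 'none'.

Gen 0: 111110101001
Gen 1 (rule 86): 000010101111
Gen 2 (rule 182): 000111110110
Gen 3 (rule 154): 001111100101
Gen 4 (rule 73): 101000100000
Gen 5 (rule 86): 101101110000
Gen 6 (rule 182): 110010101000
Gen 7 (rule 154): 101100000100
Gen 8 (rule 73): 001101110001
Gen 9 (rule 86): 010100011011
Gen 10 (rule 182): 111110100100
Gen 11 (rule 154): 111100011010
Gen 12 (rule 73): 100101011000
Gen 13 (rule 86): 111101001100
Gen 14 (rule 182): 011011110010
Gen 15 (rule 154): 110011101101
Gen 16 (rule 73): 110010101100
Gen 17 (rule 86): 011110100110
Gen 18 (rule 182): 101101111001

Answer: none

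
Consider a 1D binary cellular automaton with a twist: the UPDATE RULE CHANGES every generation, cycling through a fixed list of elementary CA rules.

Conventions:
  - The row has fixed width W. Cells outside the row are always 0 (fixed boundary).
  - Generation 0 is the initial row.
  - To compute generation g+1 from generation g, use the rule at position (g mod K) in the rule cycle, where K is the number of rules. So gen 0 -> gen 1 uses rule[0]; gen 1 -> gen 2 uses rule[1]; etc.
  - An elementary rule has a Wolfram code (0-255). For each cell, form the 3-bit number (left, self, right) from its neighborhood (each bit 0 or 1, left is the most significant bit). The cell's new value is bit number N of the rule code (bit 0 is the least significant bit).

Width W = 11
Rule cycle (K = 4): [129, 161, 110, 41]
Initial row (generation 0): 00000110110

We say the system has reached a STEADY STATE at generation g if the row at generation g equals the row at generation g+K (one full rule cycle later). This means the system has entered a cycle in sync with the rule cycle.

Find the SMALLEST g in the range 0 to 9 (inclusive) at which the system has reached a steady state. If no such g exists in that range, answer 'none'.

Answer: none

Derivation:
Gen 0: 00000110110
Gen 1 (rule 129): 11110000000
Gen 2 (rule 161): 01100111111
Gen 3 (rule 110): 11101100001
Gen 4 (rule 41): 10011001100
Gen 5 (rule 129): 00000000001
Gen 6 (rule 161): 11111111100
Gen 7 (rule 110): 10000000100
Gen 8 (rule 41): 00111110001
Gen 9 (rule 129): 10011100100
Gen 10 (rule 161): 00001000001
Gen 11 (rule 110): 00011000011
Gen 12 (rule 41): 11010011010
Gen 13 (rule 129): 00000000000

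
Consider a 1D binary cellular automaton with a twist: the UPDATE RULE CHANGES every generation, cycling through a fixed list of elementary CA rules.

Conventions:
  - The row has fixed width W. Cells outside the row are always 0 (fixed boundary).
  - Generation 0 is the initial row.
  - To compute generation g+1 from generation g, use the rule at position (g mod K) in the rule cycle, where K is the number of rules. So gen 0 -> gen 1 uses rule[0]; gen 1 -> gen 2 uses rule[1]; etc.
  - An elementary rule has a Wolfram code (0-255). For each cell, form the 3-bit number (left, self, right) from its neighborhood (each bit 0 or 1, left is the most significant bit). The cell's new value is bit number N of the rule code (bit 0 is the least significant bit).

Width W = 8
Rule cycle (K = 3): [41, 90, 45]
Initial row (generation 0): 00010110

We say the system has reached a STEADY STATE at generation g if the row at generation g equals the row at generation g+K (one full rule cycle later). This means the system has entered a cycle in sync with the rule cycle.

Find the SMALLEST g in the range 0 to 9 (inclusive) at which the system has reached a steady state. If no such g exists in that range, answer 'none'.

Answer: none

Derivation:
Gen 0: 00010110
Gen 1 (rule 41): 11001100
Gen 2 (rule 90): 11111110
Gen 3 (rule 45): 10000000
Gen 4 (rule 41): 00111111
Gen 5 (rule 90): 01100001
Gen 6 (rule 45): 01001101
Gen 7 (rule 41): 00001010
Gen 8 (rule 90): 00010001
Gen 9 (rule 45): 11010101
Gen 10 (rule 41): 10101010
Gen 11 (rule 90): 00000001
Gen 12 (rule 45): 11111101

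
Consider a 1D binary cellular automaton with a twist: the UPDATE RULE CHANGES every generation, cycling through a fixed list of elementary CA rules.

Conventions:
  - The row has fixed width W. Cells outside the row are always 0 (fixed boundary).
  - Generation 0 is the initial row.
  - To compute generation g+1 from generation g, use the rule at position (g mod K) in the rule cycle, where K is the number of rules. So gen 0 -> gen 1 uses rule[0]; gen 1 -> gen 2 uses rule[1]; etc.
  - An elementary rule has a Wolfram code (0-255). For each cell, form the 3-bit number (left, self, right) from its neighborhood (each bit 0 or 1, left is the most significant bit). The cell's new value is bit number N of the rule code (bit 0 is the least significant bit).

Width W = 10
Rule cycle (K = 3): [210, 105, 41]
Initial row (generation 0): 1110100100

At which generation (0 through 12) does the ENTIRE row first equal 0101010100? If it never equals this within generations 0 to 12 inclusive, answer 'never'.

Answer: 5

Derivation:
Gen 0: 1110100100
Gen 1 (rule 210): 0110011010
Gen 2 (rule 105): 0110011100
Gen 3 (rule 41): 0100010001
Gen 4 (rule 210): 1010101010
Gen 5 (rule 105): 0101010100
Gen 6 (rule 41): 0010101001
Gen 7 (rule 210): 0100000110
Gen 8 (rule 105): 0001110110
Gen 9 (rule 41): 1101001100
Gen 10 (rule 210): 0100110110
Gen 11 (rule 105): 0000111110
Gen 12 (rule 41): 1110100000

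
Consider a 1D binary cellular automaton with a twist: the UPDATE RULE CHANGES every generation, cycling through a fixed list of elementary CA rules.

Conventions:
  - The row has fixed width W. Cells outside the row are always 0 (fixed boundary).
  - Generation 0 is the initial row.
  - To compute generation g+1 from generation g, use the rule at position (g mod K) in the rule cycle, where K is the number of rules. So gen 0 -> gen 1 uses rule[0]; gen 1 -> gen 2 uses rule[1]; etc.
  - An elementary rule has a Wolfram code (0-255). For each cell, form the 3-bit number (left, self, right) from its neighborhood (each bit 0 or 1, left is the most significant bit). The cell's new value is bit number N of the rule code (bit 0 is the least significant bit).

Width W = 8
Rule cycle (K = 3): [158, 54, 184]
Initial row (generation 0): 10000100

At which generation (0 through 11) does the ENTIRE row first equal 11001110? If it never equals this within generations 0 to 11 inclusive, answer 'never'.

Gen 0: 10000100
Gen 1 (rule 158): 11001110
Gen 2 (rule 54): 00110001
Gen 3 (rule 184): 00101000
Gen 4 (rule 158): 01101100
Gen 5 (rule 54): 10010010
Gen 6 (rule 184): 01001001
Gen 7 (rule 158): 11111111
Gen 8 (rule 54): 00000000
Gen 9 (rule 184): 00000000
Gen 10 (rule 158): 00000000
Gen 11 (rule 54): 00000000

Answer: 1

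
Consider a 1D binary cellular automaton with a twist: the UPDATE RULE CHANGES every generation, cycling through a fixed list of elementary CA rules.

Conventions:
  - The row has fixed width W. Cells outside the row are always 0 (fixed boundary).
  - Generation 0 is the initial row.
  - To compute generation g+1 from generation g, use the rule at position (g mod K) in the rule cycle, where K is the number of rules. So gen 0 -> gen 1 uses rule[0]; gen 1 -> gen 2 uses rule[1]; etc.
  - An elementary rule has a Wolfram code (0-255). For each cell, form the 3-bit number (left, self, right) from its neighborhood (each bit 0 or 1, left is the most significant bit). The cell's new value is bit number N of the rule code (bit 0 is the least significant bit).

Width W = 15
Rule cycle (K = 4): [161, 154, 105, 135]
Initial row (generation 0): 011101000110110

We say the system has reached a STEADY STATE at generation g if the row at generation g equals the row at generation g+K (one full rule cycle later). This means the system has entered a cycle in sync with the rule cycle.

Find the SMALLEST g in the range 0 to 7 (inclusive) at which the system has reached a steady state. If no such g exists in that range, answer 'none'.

Gen 0: 011101000110110
Gen 1 (rule 161): 001010010001000
Gen 2 (rule 154): 010001101010100
Gen 3 (rule 105): 000101110101001
Gen 4 (rule 135): 111100100101011
Gen 5 (rule 161): 011000000010100
Gen 6 (rule 154): 110100000100010
Gen 7 (rule 105): 111001110001000
Gen 8 (rule 135): 010010100111011
Gen 9 (rule 161): 000001000010100
Gen 10 (rule 154): 000010100100010
Gen 11 (rule 105): 111001000001000

Answer: none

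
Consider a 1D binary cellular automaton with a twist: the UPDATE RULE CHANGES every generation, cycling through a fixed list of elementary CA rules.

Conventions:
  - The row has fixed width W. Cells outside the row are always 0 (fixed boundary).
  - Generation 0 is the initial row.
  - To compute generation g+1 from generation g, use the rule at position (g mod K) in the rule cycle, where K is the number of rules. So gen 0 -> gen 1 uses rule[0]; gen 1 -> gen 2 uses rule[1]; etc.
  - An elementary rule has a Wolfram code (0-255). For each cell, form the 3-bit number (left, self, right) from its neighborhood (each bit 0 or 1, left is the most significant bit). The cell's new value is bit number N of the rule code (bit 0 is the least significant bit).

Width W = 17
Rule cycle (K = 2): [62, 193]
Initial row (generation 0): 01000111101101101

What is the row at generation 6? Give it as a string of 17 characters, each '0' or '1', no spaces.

Answer: 01111011111111111

Derivation:
Gen 0: 01000111101101101
Gen 1 (rule 62): 11101100011011011
Gen 2 (rule 193): 01100101001001001
Gen 3 (rule 62): 11011111111111111
Gen 4 (rule 193): 01001111111111111
Gen 5 (rule 62): 11111000000000000
Gen 6 (rule 193): 01111011111111111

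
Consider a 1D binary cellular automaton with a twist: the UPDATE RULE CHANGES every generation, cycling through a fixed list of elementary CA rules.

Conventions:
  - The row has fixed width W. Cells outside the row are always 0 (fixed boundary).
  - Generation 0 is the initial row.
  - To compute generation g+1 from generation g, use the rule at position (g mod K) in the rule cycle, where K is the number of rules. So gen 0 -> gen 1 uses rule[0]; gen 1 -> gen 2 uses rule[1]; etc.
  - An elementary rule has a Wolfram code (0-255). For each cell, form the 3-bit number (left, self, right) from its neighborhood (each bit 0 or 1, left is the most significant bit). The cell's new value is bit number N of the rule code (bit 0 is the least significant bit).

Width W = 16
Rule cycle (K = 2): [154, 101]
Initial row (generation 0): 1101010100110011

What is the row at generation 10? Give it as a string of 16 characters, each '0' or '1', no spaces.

Gen 0: 1101010100110011
Gen 1 (rule 154): 1000000011101110
Gen 2 (rule 101): 1011111000110010
Gen 3 (rule 154): 0011110101101101
Gen 4 (rule 101): 1000011110110111
Gen 5 (rule 154): 0100111100100110
Gen 6 (rule 101): 0100000100100010
Gen 7 (rule 154): 1010001011010101
Gen 8 (rule 101): 1110101101111111
Gen 9 (rule 154): 1100001001111110
Gen 10 (rule 101): 0101101000000010

Answer: 0101101000000010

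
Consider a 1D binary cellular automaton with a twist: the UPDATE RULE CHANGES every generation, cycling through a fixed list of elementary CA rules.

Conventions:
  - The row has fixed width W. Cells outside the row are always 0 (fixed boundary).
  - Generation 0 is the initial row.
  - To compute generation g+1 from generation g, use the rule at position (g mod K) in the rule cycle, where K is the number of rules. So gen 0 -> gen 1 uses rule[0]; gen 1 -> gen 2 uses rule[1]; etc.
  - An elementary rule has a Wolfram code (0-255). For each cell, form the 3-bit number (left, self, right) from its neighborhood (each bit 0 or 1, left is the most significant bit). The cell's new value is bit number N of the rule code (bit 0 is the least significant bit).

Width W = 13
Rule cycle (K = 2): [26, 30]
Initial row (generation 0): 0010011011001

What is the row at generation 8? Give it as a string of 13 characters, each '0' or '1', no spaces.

Answer: 1100011000110

Derivation:
Gen 0: 0010011011001
Gen 1 (rule 26): 0101110010110
Gen 2 (rule 30): 1101001110101
Gen 3 (rule 26): 1000111000000
Gen 4 (rule 30): 1101100100000
Gen 5 (rule 26): 1001011010000
Gen 6 (rule 30): 1111010011000
Gen 7 (rule 26): 1000001110100
Gen 8 (rule 30): 1100011000110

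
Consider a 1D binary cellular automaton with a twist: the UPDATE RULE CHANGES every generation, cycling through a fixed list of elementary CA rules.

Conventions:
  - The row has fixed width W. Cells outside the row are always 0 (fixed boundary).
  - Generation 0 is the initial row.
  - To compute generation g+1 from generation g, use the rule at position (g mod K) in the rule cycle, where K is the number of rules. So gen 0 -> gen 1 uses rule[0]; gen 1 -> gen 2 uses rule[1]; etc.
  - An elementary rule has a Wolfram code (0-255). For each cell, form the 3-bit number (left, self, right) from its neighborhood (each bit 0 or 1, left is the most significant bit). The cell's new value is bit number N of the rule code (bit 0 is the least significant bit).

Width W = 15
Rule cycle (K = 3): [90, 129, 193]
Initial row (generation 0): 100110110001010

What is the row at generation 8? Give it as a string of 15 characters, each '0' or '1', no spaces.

Answer: 000000111000000

Derivation:
Gen 0: 100110110001010
Gen 1 (rule 90): 011110111010001
Gen 2 (rule 129): 001100010000100
Gen 3 (rule 193): 100101000110001
Gen 4 (rule 90): 011000101111010
Gen 5 (rule 129): 000010000110000
Gen 6 (rule 193): 111000110010111
Gen 7 (rule 90): 101101111100101
Gen 8 (rule 129): 000000111000000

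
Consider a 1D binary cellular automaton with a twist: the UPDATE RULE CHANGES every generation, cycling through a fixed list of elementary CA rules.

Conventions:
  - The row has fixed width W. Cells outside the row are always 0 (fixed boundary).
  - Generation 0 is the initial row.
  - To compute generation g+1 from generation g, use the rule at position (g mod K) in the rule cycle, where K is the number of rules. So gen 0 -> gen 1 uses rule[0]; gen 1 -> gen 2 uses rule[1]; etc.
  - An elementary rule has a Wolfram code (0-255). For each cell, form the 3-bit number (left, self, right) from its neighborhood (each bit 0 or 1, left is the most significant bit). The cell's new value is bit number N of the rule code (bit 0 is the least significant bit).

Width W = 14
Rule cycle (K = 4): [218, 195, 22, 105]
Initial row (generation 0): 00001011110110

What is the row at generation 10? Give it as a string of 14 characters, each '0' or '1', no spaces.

Answer: 01001110101111

Derivation:
Gen 0: 00001011110110
Gen 1 (rule 218): 00010011110111
Gen 2 (rule 195): 11100101110011
Gen 3 (rule 22): 00011100001100
Gen 4 (rule 105): 11010101101101
Gen 5 (rule 218): 11000001101100
Gen 6 (rule 195): 01011110100101
Gen 7 (rule 22): 11000000111101
Gen 8 (rule 105): 11011110100110
Gen 9 (rule 218): 11011110011111
Gen 10 (rule 195): 01001110101111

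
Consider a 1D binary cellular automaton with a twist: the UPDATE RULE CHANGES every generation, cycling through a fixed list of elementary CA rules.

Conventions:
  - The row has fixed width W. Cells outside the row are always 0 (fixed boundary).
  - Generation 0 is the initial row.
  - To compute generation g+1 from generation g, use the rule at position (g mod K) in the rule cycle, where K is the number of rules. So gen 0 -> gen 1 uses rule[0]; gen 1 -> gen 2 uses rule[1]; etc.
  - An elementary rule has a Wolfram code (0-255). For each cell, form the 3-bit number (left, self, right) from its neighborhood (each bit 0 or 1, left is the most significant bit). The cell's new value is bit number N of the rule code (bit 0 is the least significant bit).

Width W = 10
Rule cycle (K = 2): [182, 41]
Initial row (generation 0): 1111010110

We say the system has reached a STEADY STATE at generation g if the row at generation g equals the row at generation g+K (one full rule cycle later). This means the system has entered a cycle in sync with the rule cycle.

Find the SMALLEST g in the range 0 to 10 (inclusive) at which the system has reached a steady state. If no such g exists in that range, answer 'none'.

Answer: none

Derivation:
Gen 0: 1111010110
Gen 1 (rule 182): 0110111001
Gen 2 (rule 41): 0101100000
Gen 3 (rule 182): 1110010000
Gen 4 (rule 41): 1000000111
Gen 5 (rule 182): 1100001010
Gen 6 (rule 41): 1001100100
Gen 7 (rule 182): 1110011110
Gen 8 (rule 41): 1000010000
Gen 9 (rule 182): 1100111000
Gen 10 (rule 41): 1000100011
Gen 11 (rule 182): 1101110100
Gen 12 (rule 41): 1011001001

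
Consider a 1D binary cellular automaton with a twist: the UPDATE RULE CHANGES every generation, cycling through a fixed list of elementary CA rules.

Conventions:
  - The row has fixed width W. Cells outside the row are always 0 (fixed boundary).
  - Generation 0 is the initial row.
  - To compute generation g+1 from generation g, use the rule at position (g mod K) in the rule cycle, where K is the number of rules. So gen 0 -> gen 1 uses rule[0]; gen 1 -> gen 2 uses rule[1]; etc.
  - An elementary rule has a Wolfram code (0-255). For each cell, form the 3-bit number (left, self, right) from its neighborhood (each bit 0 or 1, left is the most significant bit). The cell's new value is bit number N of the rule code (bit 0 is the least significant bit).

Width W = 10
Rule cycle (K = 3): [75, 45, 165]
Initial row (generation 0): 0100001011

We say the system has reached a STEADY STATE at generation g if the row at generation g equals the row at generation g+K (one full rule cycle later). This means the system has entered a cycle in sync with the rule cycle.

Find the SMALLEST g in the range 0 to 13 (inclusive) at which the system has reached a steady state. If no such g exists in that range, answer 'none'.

Gen 0: 0100001011
Gen 1 (rule 75): 1001110011
Gen 2 (rule 45): 1001000010
Gen 3 (rule 165): 1001011010
Gen 4 (rule 75): 0010011000
Gen 5 (rule 45): 1010010011
Gen 6 (rule 165): 1110010000
Gen 7 (rule 75): 1010100111
Gen 8 (rule 45): 1111100100
Gen 9 (rule 165): 0111000101
Gen 10 (rule 75): 1101011000
Gen 11 (rule 45): 1011110011
Gen 12 (rule 165): 1101100000
Gen 13 (rule 75): 1101101111
Gen 14 (rule 45): 1011011000
Gen 15 (rule 165): 1100100011
Gen 16 (rule 75): 1101001111

Answer: none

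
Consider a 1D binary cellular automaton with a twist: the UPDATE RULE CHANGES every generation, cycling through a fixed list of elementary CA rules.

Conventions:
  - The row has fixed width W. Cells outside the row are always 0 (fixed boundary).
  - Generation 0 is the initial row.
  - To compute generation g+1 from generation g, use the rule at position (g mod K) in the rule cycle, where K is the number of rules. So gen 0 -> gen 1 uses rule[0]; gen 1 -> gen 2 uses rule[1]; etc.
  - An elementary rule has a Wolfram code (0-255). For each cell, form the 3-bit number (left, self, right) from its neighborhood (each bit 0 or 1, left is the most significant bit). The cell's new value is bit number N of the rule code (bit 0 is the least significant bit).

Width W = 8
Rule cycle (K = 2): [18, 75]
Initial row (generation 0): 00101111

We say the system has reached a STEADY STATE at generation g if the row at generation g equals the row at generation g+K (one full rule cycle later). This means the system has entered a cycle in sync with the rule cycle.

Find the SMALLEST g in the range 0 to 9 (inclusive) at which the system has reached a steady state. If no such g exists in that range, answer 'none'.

Answer: 5

Derivation:
Gen 0: 00101111
Gen 1 (rule 18): 01000000
Gen 2 (rule 75): 10011111
Gen 3 (rule 18): 01100000
Gen 4 (rule 75): 11101111
Gen 5 (rule 18): 00000000
Gen 6 (rule 75): 11111111
Gen 7 (rule 18): 00000000
Gen 8 (rule 75): 11111111
Gen 9 (rule 18): 00000000
Gen 10 (rule 75): 11111111
Gen 11 (rule 18): 00000000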